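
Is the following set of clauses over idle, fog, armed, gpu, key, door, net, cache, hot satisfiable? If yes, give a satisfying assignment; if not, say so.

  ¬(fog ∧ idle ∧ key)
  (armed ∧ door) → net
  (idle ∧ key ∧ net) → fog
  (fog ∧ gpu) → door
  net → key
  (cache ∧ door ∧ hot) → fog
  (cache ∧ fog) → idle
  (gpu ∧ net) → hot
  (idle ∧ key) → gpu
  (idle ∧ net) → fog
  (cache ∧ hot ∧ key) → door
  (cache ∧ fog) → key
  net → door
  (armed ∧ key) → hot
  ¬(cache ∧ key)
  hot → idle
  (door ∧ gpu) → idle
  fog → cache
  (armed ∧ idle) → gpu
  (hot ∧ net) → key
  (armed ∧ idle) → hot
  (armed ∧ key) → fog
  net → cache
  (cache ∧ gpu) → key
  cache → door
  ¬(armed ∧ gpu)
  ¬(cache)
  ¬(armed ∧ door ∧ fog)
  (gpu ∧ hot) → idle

Unit clause (¬cache) forces cache = False.
In (cache ∨ ¬fog) only ¬fog is left, so fog = False.
In (cache ∨ ¬net) only ¬net is left, so net = False.
Set idle = True.
Try armed = True:
  (¬armed ∨ gpu ∨ ¬idle) forces gpu = True.
  clause (¬armed ∨ ¬gpu) is falsified — backtrack.
So armed = False.
Set gpu = True.
Set key = False.
Set door = True.
Set hot = False.
All clauses satisfied.

idle: True; fog: False; armed: False; gpu: True; key: False; door: True; net: False; cache: False; hot: False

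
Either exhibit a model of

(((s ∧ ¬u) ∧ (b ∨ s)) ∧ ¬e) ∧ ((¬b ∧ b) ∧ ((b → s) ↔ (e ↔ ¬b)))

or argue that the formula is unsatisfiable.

Case b = True: the conjunct ¬b is False.
Case b = False: the conjunct b is False.
Both cases fail — unsatisfiable.

The formula is unsatisfiable.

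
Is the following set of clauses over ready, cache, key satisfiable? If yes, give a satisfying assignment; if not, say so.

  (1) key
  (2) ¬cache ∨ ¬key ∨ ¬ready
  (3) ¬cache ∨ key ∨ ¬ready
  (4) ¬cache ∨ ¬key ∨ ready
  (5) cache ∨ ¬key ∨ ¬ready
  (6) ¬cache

ready=F, cache=F, key=T

Unit clause (key) forces key = True.
Unit clause (¬cache) forces cache = False.
In (cache ∨ ¬key ∨ ¬ready) only ¬ready is left, so ready = False.
Check each clause:
  (key): key holds.
  (¬cache ∨ ¬key ∨ ¬ready): ¬cache holds.
  (¬cache ∨ key ∨ ¬ready): ¬cache holds.
  (¬cache ∨ ¬key ∨ ready): ¬cache holds.
  (cache ∨ ¬key ∨ ¬ready): ¬ready holds.
  (¬cache): ¬cache holds.
All clauses satisfied.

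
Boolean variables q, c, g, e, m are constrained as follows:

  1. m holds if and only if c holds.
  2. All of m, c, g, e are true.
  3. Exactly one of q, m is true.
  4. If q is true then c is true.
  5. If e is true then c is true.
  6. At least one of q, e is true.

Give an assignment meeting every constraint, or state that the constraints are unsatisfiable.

q=F, c=T, g=T, e=T, m=T

  (1) m=T, c=T — same ✓
  (2) {m, c, g, e}: all 4 true ✓
  (3) {q, m}: 1 true — exactly one ✓
  (4) q=F ⇒ c: vacuous ✓
  (5) e=T ⇒ c: T ✓
  (6) {q, e}: 1 true — at least one ✓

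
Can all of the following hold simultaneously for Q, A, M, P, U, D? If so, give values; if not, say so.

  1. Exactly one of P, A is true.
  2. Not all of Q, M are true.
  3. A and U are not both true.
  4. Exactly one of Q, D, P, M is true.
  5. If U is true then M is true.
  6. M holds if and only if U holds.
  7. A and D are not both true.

Q: False; A: False; M: False; P: True; U: False; D: False

  (1) {P, A}: 1 true — exactly one ✓
  (2) {Q, M}: 0/2 true — not all ✓
  (3) A=F, U=F — not both ✓
  (4) {Q, D, P, M}: 1 true — exactly one ✓
  (5) U=F ⇒ M: vacuous ✓
  (6) M=F, U=F — same ✓
  (7) A=F, D=F — not both ✓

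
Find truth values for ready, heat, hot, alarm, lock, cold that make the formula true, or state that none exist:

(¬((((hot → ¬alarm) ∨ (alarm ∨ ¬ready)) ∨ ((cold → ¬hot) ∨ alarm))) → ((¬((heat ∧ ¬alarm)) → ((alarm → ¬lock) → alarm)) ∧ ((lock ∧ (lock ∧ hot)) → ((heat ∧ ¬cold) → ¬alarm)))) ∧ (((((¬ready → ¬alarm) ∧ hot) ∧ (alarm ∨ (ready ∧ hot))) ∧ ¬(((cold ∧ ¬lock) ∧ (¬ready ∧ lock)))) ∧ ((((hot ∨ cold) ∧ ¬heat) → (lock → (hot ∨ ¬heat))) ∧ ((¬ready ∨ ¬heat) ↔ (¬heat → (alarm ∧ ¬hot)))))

Case hot = True: the formula simplifies to (¬(((¬alarm ∨ (alarm ∨ ¬ready)) ∨ (¬cold ∨ alarm))) → ((¬((heat ∧ ¬alarm)) → ((alarm → ¬lock) → alarm)) ∧ ((lock ∧ lock) → ((heat ∧ ¬cold) → ¬alarm)))) ∧ ((((¬ready → ¬alarm) ∧ (alarm ∨ ready)) ∧ ¬(((cold ∧ ¬lock) ∧ (¬ready ∧ lock)))) ∧ ((¬ready ∨ ¬heat) ↔ heat)).
  alarm = True: simplifies to (ready ∧ ¬(((cold ∧ ¬lock) ∧ (¬ready ∧ lock)))) ∧ ((¬ready ∨ ¬heat) ↔ heat).
    ready = True: simplifies to ¬heat ↔ heat.
      heat = True: this becomes ¬True ↔ True = False.
      heat = False: this becomes ¬False ↔ False = False.
    ready = False: the conjunct ready is False.
  alarm = False: simplifies to (ready ∧ ¬(((cold ∧ ¬lock) ∧ (¬ready ∧ lock)))) ∧ ((¬ready ∨ ¬heat) ↔ heat).
    ready = True: simplifies to ¬heat ↔ heat.
      heat = True: this becomes ¬True ↔ True = False.
      heat = False: this becomes ¬False ↔ False = False.
    ready = False: the conjunct ready is False.
Case hot = False: the conjunct hot is False.
Both cases fail — unsatisfiable.

The formula is unsatisfiable.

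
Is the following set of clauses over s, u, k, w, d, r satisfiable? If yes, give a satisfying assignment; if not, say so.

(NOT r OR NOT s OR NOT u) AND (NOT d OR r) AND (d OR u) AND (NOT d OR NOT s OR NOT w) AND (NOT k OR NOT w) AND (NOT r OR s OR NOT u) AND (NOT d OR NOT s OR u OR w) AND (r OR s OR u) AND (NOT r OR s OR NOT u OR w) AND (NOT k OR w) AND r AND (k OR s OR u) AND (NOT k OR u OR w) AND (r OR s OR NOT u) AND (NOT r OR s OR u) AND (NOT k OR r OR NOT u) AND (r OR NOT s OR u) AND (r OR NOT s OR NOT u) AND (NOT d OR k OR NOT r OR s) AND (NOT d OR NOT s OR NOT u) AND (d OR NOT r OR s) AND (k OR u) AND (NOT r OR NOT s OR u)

Case s = True:
  (r) forces r = True.
  (NOT r OR NOT s OR NOT u) forces u = False.
  Clause (NOT r OR NOT s OR u) is falsified — contradiction.
Case s = False:
  (r) forces r = True.
  (NOT r OR s OR NOT u) forces u = False.
  Clause (NOT r OR s OR u) is falsified — contradiction.
Both cases fail, so the formula is unsatisfiable.

Unsatisfiable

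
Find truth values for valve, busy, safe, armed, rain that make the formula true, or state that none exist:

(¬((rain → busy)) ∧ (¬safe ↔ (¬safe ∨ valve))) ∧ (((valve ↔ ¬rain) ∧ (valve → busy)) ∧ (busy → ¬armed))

valve: False; busy: False; safe: False; armed: True; rain: True

  ¬((rain → busy)) ∧ (¬safe ↔ (¬safe ∨ valve)) = True
    ¬((rain → busy)) = True
      rain → busy = False
    ¬safe ↔ (¬safe ∨ valve) = True
      ¬safe = True
      ¬safe ∨ valve = True
        ¬safe = True
  ((valve ↔ ¬rain) ∧ (valve → busy)) ∧ (busy → ¬armed) = True
    (valve ↔ ¬rain) ∧ (valve → busy) = True
      valve ↔ ¬rain = True
        ¬rain = False
      valve → busy = True
    busy → ¬armed = True
      ¬armed = False
Both conjuncts True, so the formula holds.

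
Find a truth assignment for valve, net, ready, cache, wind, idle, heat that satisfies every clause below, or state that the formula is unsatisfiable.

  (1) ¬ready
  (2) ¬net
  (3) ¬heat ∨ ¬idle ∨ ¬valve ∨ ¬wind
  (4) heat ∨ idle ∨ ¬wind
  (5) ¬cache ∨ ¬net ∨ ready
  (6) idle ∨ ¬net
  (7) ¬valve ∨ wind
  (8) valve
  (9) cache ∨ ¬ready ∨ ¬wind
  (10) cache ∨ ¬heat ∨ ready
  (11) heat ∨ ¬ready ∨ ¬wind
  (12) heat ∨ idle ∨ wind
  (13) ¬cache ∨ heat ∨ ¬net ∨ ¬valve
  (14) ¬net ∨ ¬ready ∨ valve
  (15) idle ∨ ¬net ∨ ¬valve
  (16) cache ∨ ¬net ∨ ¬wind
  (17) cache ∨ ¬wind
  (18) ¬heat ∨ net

valve: True; net: False; ready: False; cache: True; wind: True; idle: True; heat: False

Unit clause (¬ready) forces ready = False.
Unit clause (¬net) forces net = False.
Unit clause (valve) forces valve = True.
In (¬heat ∨ net) only ¬heat is left, so heat = False.
In (¬valve ∨ wind) only wind is left, so wind = True.
In (cache ∨ ¬wind) only cache is left, so cache = True.
In (heat ∨ idle ∨ ¬wind) only idle is left, so idle = True.
All clauses satisfied.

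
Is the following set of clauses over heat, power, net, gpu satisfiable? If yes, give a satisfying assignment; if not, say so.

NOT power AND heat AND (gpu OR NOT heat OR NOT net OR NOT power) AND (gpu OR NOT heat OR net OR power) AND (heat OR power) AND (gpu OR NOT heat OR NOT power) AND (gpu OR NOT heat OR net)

heat = True, power = False, net = False, gpu = True

Unit clause (NOT power) forces power = False.
Unit clause (heat) forces heat = True.
Set net = False.
  then (gpu OR NOT heat OR net OR power) forces gpu = True.
Check each clause:
  (NOT power): NOT power holds.
  (heat): heat holds.
  (gpu OR NOT heat OR NOT net OR NOT power): gpu holds.
  (gpu OR NOT heat OR net OR power): gpu holds.
  (heat OR power): heat holds.
  (gpu OR NOT heat OR NOT power): gpu holds.
  (gpu OR NOT heat OR net): gpu holds.
All clauses satisfied.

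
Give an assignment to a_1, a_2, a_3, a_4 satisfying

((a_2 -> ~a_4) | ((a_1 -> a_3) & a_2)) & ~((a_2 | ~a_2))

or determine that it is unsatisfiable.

Unsatisfiable

The conjunct ~((a_2 | ~a_2)) is unsatisfiable on its own:
  a_2=F: evaluates to False.
  a_2=T: evaluates to False.
So the whole conjunction is unsatisfiable.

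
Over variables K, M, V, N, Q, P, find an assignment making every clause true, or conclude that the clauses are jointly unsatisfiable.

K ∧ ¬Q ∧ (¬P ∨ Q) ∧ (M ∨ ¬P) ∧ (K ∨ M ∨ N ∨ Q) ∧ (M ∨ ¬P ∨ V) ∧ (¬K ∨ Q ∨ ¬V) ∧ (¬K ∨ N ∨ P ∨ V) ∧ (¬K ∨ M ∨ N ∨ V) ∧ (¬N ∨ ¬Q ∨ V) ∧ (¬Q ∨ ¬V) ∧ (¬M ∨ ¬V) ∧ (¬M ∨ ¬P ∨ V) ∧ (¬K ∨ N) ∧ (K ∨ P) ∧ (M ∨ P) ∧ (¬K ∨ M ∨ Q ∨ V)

K=T; M=T; V=F; N=T; Q=F; P=F

Unit clause (K) forces K = True.
Unit clause (¬Q) forces Q = False.
In (¬P ∨ Q) only ¬P is left, so P = False.
In (¬K ∨ Q ∨ ¬V) only ¬V is left, so V = False.
In (¬K ∨ N ∨ P ∨ V) only N is left, so N = True.
In (M ∨ P) only M is left, so M = True.
All clauses satisfied.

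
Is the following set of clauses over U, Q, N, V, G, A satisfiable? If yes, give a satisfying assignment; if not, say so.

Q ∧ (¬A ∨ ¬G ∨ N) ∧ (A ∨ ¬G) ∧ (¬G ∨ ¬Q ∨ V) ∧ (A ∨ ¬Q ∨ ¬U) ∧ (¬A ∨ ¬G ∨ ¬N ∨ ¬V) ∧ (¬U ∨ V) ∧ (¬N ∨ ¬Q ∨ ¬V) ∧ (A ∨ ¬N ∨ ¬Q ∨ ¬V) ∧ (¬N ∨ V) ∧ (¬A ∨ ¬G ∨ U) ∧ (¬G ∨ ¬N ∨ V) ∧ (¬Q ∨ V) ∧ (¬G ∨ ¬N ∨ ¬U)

U=T, Q=T, N=F, V=T, G=F, A=T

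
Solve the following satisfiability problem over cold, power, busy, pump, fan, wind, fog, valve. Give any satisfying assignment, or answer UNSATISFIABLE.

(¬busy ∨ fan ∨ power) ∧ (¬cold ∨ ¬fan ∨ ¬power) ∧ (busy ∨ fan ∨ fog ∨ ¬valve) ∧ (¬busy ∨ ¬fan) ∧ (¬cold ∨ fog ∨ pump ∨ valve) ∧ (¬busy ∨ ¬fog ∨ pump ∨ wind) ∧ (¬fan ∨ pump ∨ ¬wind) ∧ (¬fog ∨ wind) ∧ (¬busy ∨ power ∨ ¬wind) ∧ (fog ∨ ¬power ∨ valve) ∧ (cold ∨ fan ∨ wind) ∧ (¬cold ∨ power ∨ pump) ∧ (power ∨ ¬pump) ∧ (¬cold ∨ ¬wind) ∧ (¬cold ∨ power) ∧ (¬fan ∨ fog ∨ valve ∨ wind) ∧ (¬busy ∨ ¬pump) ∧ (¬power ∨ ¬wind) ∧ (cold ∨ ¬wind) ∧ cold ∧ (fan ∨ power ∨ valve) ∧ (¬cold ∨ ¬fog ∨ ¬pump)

cold = True, power = True, busy = True, pump = False, fan = False, wind = False, fog = False, valve = True

Unit clause (cold) forces cold = True.
In (¬cold ∨ ¬wind) only ¬wind is left, so wind = False.
In (¬cold ∨ power) only power is left, so power = True.
In (¬cold ∨ ¬fan ∨ ¬power) only ¬fan is left, so fan = False.
In (¬fog ∨ wind) only ¬fog is left, so fog = False.
In (fog ∨ ¬power ∨ valve) only valve is left, so valve = True.
In (busy ∨ fan ∨ fog ∨ ¬valve) only busy is left, so busy = True.
In (¬busy ∨ ¬pump) only ¬pump is left, so pump = False.
All clauses satisfied.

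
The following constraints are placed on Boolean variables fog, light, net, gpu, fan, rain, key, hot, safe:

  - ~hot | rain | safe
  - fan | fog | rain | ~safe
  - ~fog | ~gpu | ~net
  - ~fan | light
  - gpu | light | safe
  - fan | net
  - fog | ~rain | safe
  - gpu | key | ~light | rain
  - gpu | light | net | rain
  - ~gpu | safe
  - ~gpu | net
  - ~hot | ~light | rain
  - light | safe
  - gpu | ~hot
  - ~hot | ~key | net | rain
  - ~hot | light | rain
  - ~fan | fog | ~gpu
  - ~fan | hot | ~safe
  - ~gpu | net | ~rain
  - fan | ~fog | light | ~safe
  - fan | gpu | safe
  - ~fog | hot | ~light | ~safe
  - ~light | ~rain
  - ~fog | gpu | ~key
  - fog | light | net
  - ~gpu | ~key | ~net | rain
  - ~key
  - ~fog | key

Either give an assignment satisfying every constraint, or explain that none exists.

fog = False, light = False, net = True, gpu = False, fan = False, rain = True, key = False, hot = False, safe = True

Unit clause (~key) forces key = False.
In (~fog | key) only ~fog is left, so fog = False.
Try light = True:
  (~light | ~rain) forces rain = False.
  (gpu | key | ~light | rain) forces gpu = True.
  (~gpu | safe) forces safe = True.
  (fan | fog | rain | ~safe) forces fan = True.
  clause (~fan | fog | ~gpu) is falsified — backtrack.
So light = False.
  then (~fan | light) forces fan = False.
  then (fan | net) forces net = True.
  then (light | safe) forces safe = True.
  then (fan | fog | rain | ~safe) forces rain = True.
Set gpu = False.
  then (gpu | ~hot) forces hot = False.
All clauses satisfied.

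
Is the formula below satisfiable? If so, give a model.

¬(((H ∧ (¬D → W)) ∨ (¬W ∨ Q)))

Q=F, W=T, D=F, H=F

  ¬(((H ∧ (¬D → W)) ∨ (¬W ∨ Q))) = True
    (H ∧ (¬D → W)) ∨ (¬W ∨ Q) = False
      H ∧ (¬D → W) = False
        ¬D → W = True
          ¬D = True
      ¬W ∨ Q = False
        ¬W = False
The formula evaluates to True.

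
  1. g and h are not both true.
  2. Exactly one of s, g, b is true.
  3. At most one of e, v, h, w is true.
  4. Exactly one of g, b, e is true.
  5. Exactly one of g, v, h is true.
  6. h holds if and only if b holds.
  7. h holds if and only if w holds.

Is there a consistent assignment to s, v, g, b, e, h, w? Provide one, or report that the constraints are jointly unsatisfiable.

s: False, v: False, g: True, b: False, e: False, h: False, w: False

  (1) g=T, h=F — not both ✓
  (2) {s, g, b}: 1 true — exactly one ✓
  (3) {e, v, h, w}: 0 true — at most one ✓
  (4) {g, b, e}: 1 true — exactly one ✓
  (5) {g, v, h}: 1 true — exactly one ✓
  (6) h=F, b=F — same ✓
  (7) h=F, w=F — same ✓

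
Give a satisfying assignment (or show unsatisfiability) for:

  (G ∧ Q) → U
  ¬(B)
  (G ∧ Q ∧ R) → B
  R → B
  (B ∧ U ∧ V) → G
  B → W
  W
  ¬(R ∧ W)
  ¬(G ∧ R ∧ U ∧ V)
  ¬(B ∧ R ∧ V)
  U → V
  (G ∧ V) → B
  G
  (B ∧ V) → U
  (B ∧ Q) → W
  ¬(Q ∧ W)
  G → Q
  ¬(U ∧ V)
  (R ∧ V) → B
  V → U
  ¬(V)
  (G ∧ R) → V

Case Q = True:
  (G) forces G = True.
  (¬V) forces V = False.
  (W) forces W = True.
  Clause (¬Q ∨ ¬W) is falsified — contradiction.
Case Q = False:
  (G) forces G = True.
  Clause (¬G ∨ Q) is falsified — contradiction.
Both cases fail, so the formula is unsatisfiable.

Unsatisfiable — no assignment works.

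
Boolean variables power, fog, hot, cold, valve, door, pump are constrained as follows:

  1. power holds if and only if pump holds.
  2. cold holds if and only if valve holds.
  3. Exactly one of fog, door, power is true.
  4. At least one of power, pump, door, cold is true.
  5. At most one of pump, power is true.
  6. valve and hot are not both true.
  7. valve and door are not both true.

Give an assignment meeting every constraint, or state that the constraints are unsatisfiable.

power = False, fog = False, hot = True, cold = False, valve = False, door = True, pump = False

  (1) power=F, pump=F — same ✓
  (2) cold=F, valve=F — same ✓
  (3) {fog, door, power}: 1 true — exactly one ✓
  (4) {power, pump, door, cold}: 1 true — at least one ✓
  (5) {pump, power}: 0 true — at most one ✓
  (6) valve=F, hot=T — not both ✓
  (7) valve=F, door=T — not both ✓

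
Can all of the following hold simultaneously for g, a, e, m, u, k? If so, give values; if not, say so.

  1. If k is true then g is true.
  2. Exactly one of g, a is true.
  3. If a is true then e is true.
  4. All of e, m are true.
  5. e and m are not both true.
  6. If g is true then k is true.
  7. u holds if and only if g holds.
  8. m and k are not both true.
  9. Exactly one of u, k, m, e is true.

Case e = True:
  (4) forces m = True.
  Constraint (5) is violated (e=T, m=T) — contradiction.
Case e = False:
  Constraint (4) is violated (e=F) — contradiction.
Both cases fail — unsatisfiable.

Unsatisfiable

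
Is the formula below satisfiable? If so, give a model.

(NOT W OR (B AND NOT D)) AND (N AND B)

D = False; N = True; W = True; B = True

  NOT W OR (B AND NOT D) = True
    NOT W = False
    B AND NOT D = True
      NOT D = True
  N AND B = True
Both conjuncts True, so the formula holds.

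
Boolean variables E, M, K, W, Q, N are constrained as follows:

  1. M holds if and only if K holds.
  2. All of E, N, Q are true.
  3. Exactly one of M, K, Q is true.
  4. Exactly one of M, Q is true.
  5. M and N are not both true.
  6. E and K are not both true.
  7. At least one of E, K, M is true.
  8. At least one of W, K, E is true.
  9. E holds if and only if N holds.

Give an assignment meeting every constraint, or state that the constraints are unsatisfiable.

E=T, M=F, K=F, W=F, Q=T, N=T

  (1) M=F, K=F — same ✓
  (2) {E, N, Q}: all 3 true ✓
  (3) {M, K, Q}: 1 true — exactly one ✓
  (4) {M, Q}: 1 true — exactly one ✓
  (5) M=F, N=T — not both ✓
  (6) E=T, K=F — not both ✓
  (7) {E, K, M}: 1 true — at least one ✓
  (8) {W, K, E}: 1 true — at least one ✓
  (9) E=T, N=T — same ✓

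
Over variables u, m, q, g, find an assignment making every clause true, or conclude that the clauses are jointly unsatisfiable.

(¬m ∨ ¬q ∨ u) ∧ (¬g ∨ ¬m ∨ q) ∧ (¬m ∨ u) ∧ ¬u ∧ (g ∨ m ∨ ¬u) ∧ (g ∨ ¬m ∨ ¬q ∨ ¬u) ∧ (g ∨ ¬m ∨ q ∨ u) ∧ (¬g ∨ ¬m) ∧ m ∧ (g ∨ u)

Case u = True:
  Clause (¬u) is falsified — contradiction.
Case u = False:
  (¬m ∨ u) forces m = False.
  Clause (m) is falsified — contradiction.
Both cases fail, so the formula is unsatisfiable.

No satisfying assignment exists.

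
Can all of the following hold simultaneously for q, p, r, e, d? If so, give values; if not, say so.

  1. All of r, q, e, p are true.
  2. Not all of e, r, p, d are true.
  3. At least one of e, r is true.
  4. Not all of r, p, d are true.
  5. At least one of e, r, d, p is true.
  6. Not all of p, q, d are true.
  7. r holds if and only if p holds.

q: True, p: True, r: True, e: True, d: False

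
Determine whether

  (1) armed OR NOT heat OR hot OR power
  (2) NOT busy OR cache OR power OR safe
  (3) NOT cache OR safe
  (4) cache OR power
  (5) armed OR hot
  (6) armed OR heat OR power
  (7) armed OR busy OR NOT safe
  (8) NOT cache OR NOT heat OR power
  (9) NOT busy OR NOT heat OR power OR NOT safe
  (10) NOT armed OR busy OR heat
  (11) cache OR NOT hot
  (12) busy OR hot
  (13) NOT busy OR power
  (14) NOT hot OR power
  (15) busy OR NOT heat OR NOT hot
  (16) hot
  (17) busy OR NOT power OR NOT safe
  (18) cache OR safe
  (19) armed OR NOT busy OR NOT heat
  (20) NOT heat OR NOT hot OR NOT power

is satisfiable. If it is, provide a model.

Unit clause (hot) forces hot = True.
In (cache OR NOT hot) only cache is left, so cache = True.
In (NOT hot OR power) only power is left, so power = True.
In (NOT heat OR NOT hot OR NOT power) only NOT heat is left, so heat = False.
In (NOT cache OR safe) only safe is left, so safe = True.
In (busy OR NOT power OR NOT safe) only busy is left, so busy = True.
Set armed = True.
All clauses satisfied.

heat = False, hot = True, armed = True, cache = True, busy = True, safe = True, power = True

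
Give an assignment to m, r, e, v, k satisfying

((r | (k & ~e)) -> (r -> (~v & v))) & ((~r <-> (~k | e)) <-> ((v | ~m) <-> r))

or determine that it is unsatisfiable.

m = True, r = False, e = True, v = False, k = True

  (r | (k & ~e)) -> (r -> (~v & v)) = True
    r | (k & ~e) = False
      k & ~e = False
        ~e = False
    r -> (~v & v) = True
      ~v & v = False
        ~v = True
  (~r <-> (~k | e)) <-> ((v | ~m) <-> r) = True
    ~r <-> (~k | e) = True
      ~r = True
      ~k | e = True
        ~k = False
    (v | ~m) <-> r = True
      v | ~m = False
        ~m = False
Both conjuncts True, so the formula holds.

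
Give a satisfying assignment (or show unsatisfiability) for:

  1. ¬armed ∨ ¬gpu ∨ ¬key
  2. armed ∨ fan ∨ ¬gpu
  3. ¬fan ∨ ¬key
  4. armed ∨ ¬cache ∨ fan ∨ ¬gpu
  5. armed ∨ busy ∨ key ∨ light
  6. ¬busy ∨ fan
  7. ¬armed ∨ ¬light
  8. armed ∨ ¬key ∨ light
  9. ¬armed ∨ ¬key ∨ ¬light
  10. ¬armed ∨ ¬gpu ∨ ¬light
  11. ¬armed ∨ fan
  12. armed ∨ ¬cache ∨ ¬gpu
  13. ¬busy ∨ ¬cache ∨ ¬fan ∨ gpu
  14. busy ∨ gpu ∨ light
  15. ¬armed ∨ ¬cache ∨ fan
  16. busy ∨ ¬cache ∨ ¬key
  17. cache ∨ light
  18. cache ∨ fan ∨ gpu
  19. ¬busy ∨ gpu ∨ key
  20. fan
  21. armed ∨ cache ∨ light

Unit clause (fan) forces fan = True.
In (¬fan ∨ ¬key) only ¬key is left, so key = False.
Set light = False.
  then (cache ∨ light) forces cache = True.
Set busy = False.
  then (armed ∨ busy ∨ key ∨ light) forces armed = True.
  then (busy ∨ gpu ∨ light) forces gpu = True.
All clauses satisfied.

key = False, light = False, busy = False, armed = True, fan = True, gpu = True, cache = True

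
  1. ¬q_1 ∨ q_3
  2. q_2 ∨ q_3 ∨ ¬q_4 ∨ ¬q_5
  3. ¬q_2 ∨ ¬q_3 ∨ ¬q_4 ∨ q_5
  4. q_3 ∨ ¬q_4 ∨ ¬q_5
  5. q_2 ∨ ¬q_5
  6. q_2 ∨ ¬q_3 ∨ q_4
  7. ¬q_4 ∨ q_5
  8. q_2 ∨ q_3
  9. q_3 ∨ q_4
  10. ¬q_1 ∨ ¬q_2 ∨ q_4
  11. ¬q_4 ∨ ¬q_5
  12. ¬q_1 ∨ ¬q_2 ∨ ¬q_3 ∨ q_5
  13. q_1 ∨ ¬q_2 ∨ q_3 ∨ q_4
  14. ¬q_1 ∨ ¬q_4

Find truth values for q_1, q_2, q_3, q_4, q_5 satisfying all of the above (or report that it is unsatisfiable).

q_1=F, q_2=T, q_3=T, q_4=F, q_5=F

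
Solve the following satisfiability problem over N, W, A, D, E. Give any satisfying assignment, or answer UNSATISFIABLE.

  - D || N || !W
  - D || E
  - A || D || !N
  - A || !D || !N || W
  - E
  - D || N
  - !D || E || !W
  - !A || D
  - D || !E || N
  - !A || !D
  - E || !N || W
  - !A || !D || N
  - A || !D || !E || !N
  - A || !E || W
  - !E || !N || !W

N=F; W=T; A=F; D=T; E=T

Unit clause (E) forces E = True.
Try N = True:
  (!E || !N || !W) forces W = False.
  (A || !E || W) forces A = True.
  (!A || D) forces D = True.
  clause (!A || !D) is falsified — backtrack.
So N = False.
  then (D || N) forces D = True.
  then (!A || !D) forces A = False.
  then (A || !E || W) forces W = True.
All clauses satisfied.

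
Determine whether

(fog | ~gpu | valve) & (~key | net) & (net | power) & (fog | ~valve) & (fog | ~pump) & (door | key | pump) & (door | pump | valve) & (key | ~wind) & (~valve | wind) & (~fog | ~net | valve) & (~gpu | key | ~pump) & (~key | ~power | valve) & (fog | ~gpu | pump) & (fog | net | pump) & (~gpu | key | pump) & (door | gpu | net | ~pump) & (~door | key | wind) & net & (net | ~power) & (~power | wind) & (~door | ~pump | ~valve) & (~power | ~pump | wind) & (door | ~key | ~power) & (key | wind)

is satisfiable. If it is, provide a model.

Unit clause (net) forces net = True.
Set power = False.
Set wind = True.
  then (key | ~wind) forces key = True.
Set door = False.
Set gpu = True.
Try valve = False:
  (fog | ~gpu | valve) forces fog = True.
  clause (~fog | ~net | valve) is falsified — backtrack.
So valve = True.
  then (fog | ~valve) forces fog = True.
Set pump = True.
All clauses satisfied.

power = False; wind = True; door = False; gpu = True; net = True; valve = True; pump = True; key = True; fog = True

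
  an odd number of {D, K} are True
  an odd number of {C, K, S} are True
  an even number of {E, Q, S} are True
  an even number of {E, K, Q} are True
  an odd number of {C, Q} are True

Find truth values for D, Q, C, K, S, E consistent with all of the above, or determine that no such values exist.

D = True; Q = False; C = True; K = False; S = False; E = False

{D, K}: 1 true → odd ✓
{C, K, S}: 1 true → odd ✓
{E, Q, S}: 0 true → even ✓
{E, K, Q}: 0 true → even ✓
{C, Q}: 1 true → odd ✓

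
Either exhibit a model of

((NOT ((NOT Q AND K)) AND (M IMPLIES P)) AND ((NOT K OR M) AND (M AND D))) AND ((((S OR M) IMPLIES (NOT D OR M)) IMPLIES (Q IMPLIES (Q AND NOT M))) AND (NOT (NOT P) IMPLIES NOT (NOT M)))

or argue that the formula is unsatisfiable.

M: True, Q: False, P: True, S: False, K: False, D: True

  (NOT ((NOT Q AND K)) AND (M IMPLIES P)) AND ((NOT K OR M) AND (M AND D)) = True
    NOT ((NOT Q AND K)) AND (M IMPLIES P) = True
      NOT ((NOT Q AND K)) = True
        NOT Q AND K = False
          NOT Q = True
      M IMPLIES P = True
    (NOT K OR M) AND (M AND D) = True
      NOT K OR M = True
        NOT K = True
      M AND D = True
  (((S OR M) IMPLIES (NOT D OR M)) IMPLIES (Q IMPLIES (Q AND NOT M))) AND (NOT (NOT P) IMPLIES NOT (NOT M)) = True
    ((S OR M) IMPLIES (NOT D OR M)) IMPLIES (Q IMPLIES (Q AND NOT M)) = True
      (S OR M) IMPLIES (NOT D OR M) = True
        S OR M = True
        NOT D OR M = True
          NOT D = False
      Q IMPLIES (Q AND NOT M) = True
        Q AND NOT M = False
          NOT M = False
    NOT (NOT P) IMPLIES NOT (NOT M) = True
      NOT (NOT P) = True
        NOT P = False
      NOT (NOT M) = True
        NOT M = False
Both conjuncts True, so the formula holds.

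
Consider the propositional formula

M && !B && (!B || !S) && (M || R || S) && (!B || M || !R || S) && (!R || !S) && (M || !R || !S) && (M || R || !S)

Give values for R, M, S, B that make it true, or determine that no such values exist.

R = False, M = True, S = False, B = False

Unit clause (M) forces M = True.
Unit clause (!B) forces B = False.
Set R = False.
Set S = False.
Check each clause:
  (M): M holds.
  (!B): !B holds.
  (!B || !S): !B holds.
  (M || R || S): M holds.
  (!B || M || !R || S): !B holds.
  (!R || !S): !R holds.
  (M || !R || !S): M holds.
  (M || R || !S): M holds.
All clauses satisfied.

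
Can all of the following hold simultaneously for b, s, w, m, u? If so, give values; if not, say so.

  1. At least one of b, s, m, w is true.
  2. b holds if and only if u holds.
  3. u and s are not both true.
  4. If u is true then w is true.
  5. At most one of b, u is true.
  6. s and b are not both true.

b = False; s = True; w = False; m = True; u = False

  (1) {b, s, m, w}: 2 true — at least one ✓
  (2) b=F, u=F — same ✓
  (3) u=F, s=T — not both ✓
  (4) u=F ⇒ w: vacuous ✓
  (5) {b, u}: 0 true — at most one ✓
  (6) s=T, b=F — not both ✓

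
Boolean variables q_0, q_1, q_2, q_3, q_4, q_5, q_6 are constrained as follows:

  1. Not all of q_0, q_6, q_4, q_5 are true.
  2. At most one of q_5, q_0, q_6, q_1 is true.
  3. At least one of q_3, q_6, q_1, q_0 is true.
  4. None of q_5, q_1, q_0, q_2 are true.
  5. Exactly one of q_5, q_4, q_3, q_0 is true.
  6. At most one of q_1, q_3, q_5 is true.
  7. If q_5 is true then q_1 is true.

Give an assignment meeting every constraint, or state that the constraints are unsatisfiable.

q_0=F, q_1=F, q_2=F, q_3=T, q_4=F, q_5=F, q_6=F

  (1) {q_0, q_6, q_4, q_5}: 0/4 true — not all ✓
  (2) {q_5, q_0, q_6, q_1}: 0 true — at most one ✓
  (3) {q_3, q_6, q_1, q_0}: 1 true — at least one ✓
  (4) {q_5, q_1, q_0, q_2}: 0 true — none ✓
  (5) {q_5, q_4, q_3, q_0}: 1 true — exactly one ✓
  (6) {q_1, q_3, q_5}: 1 true — at most one ✓
  (7) q_5=F ⇒ q_1: vacuous ✓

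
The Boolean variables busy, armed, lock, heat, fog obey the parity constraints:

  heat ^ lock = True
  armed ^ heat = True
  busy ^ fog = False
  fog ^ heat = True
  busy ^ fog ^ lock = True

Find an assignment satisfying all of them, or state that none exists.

busy = True, armed = True, lock = True, heat = False, fog = True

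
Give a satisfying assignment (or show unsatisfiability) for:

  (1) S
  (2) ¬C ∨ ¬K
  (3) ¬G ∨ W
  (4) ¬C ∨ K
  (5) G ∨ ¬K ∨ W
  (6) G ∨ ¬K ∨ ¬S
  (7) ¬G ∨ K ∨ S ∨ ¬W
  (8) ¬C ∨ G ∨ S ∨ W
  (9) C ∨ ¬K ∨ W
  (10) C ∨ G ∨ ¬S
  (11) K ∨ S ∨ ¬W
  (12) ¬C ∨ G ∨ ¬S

G = True, W = True, C = False, K = False, S = True

Unit clause (S) forces S = True.
Try G = False:
  (G ∨ ¬K ∨ ¬S) forces K = False.
  (¬C ∨ K) forces C = False.
  clause (C ∨ G ∨ ¬S) is falsified — backtrack.
So G = True.
  then (¬G ∨ W) forces W = True.
Try C = True:
  (¬C ∨ ¬K) forces K = False.
  clause (¬C ∨ K) is falsified — backtrack.
So C = False.
Set K = False.
All clauses satisfied.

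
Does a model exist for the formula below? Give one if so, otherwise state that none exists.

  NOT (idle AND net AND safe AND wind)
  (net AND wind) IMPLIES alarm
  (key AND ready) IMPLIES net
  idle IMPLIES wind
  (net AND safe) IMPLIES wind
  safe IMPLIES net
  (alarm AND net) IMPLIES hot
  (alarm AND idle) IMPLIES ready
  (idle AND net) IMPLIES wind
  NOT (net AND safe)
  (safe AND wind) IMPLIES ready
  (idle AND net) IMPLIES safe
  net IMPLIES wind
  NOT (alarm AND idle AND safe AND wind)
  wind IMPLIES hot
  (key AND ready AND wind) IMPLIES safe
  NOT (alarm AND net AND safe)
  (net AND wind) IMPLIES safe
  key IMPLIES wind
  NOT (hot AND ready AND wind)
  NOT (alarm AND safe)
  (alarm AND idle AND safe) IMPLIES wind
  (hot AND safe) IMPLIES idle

Try net = True:
  (NOT net OR NOT safe) forces safe = False.
  (NOT net OR safe OR NOT wind) forces wind = False.
  clause (NOT net OR wind) is falsified — backtrack.
So net = False.
  then (net OR NOT safe) forces safe = False.
Set key = True.
  then (NOT key OR wind) forces wind = True.
  then (NOT key OR net OR NOT ready) forces ready = False.
  then (hot OR NOT wind) forces hot = True.
Set alarm = False.
Set idle = True.
All clauses satisfied.

net = False, key = True, alarm = False, hot = True, wind = True, safe = False, ready = False, idle = True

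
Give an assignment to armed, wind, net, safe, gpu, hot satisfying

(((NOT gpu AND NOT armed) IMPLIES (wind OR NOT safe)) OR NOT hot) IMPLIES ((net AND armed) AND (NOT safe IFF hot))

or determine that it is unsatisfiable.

armed = True, wind = False, net = True, safe = True, gpu = True, hot = False

  (((NOT gpu AND NOT armed) IMPLIES (wind OR NOT safe)) OR NOT hot) IMPLIES ((net AND armed) AND (NOT safe IFF hot)) = True
    ((NOT gpu AND NOT armed) IMPLIES (wind OR NOT safe)) OR NOT hot = True
      (NOT gpu AND NOT armed) IMPLIES (wind OR NOT safe) = True
        NOT gpu AND NOT armed = False
          NOT gpu = False
          NOT armed = False
        wind OR NOT safe = False
          NOT safe = False
      NOT hot = True
    (net AND armed) AND (NOT safe IFF hot) = True
      net AND armed = True
      NOT safe IFF hot = True
        NOT safe = False
The formula evaluates to True.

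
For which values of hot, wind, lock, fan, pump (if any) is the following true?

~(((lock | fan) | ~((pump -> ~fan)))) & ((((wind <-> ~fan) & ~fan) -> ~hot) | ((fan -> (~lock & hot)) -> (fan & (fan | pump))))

hot=F; wind=F; lock=F; fan=F; pump=T

  ~(((lock | fan) | ~((pump -> ~fan)))) = True
    (lock | fan) | ~((pump -> ~fan)) = False
      lock | fan = False
      ~((pump -> ~fan)) = False
        pump -> ~fan = True
          ~fan = True
  (((wind <-> ~fan) & ~fan) -> ~hot) | ((fan -> (~lock & hot)) -> (fan & (fan | pump))) = True
    ((wind <-> ~fan) & ~fan) -> ~hot = True
      (wind <-> ~fan) & ~fan = False
        wind <-> ~fan = False
          ~fan = True
        ~fan = True
      ~hot = True
    (fan -> (~lock & hot)) -> (fan & (fan | pump)) = False
      fan -> (~lock & hot) = True
        ~lock & hot = False
          ~lock = True
      fan & (fan | pump) = False
        fan | pump = True
Both conjuncts True, so the formula holds.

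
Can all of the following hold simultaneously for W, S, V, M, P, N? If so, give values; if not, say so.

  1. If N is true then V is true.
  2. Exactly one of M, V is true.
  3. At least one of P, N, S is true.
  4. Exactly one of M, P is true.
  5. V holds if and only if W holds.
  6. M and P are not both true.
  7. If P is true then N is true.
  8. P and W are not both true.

W=F; S=T; V=F; M=T; P=F; N=F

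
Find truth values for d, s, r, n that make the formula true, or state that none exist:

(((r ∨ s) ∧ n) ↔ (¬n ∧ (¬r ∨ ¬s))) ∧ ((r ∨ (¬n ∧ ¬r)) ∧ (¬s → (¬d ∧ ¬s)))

d: True, s: True, r: True, n: False

  ((r ∨ s) ∧ n) ↔ (¬n ∧ (¬r ∨ ¬s)) = True
    (r ∨ s) ∧ n = False
      r ∨ s = True
    ¬n ∧ (¬r ∨ ¬s) = False
      ¬n = True
      ¬r ∨ ¬s = False
        ¬r = False
        ¬s = False
  (r ∨ (¬n ∧ ¬r)) ∧ (¬s → (¬d ∧ ¬s)) = True
    r ∨ (¬n ∧ ¬r) = True
      ¬n ∧ ¬r = False
        ¬n = True
        ¬r = False
    ¬s → (¬d ∧ ¬s) = True
      ¬s = False
      ¬d ∧ ¬s = False
        ¬d = False
        ¬s = False
Both conjuncts True, so the formula holds.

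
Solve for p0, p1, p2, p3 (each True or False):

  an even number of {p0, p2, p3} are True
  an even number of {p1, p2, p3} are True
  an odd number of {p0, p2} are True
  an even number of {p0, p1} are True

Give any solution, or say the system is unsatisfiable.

p0 = True, p1 = True, p2 = False, p3 = True

{p0, p2, p3}: 2 true → even ✓
{p1, p2, p3}: 2 true → even ✓
{p0, p2}: 1 true → odd ✓
{p0, p1}: 2 true → even ✓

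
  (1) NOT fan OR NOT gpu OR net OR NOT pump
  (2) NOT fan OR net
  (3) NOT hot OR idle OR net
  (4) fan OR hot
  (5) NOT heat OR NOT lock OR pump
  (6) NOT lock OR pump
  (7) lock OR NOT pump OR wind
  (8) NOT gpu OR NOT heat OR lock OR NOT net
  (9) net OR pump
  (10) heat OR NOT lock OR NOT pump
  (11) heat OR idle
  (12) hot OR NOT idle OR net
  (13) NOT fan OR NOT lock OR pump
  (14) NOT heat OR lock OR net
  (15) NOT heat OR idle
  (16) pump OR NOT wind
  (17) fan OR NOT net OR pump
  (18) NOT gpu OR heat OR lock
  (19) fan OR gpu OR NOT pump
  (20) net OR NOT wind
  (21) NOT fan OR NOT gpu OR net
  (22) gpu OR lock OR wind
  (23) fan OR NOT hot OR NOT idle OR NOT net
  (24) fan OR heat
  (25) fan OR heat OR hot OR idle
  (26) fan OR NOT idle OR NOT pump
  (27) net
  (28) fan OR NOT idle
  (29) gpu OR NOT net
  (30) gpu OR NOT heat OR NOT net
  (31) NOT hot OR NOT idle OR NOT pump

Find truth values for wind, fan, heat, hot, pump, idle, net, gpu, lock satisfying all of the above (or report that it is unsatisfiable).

Unit clause (net) forces net = True.
In (gpu OR NOT net) only gpu is left, so gpu = True.
Set wind = False.
Set fan = True.
Try heat = False:
  (heat OR idle) forces idle = True.
  (NOT gpu OR heat OR lock) forces lock = True.
  (NOT lock OR pump) forces pump = True.
  clause (heat OR NOT lock OR NOT pump) is falsified — backtrack.
So heat = True.
  then (NOT gpu OR NOT heat OR lock OR NOT net) forces lock = True.
  then (NOT fan OR NOT lock OR pump) forces pump = True.
  then (NOT heat OR idle) forces idle = True.
  then (NOT hot OR NOT idle OR NOT pump) forces hot = False.
All clauses satisfied.

wind=F; fan=T; heat=T; hot=F; pump=T; idle=T; net=T; gpu=T; lock=T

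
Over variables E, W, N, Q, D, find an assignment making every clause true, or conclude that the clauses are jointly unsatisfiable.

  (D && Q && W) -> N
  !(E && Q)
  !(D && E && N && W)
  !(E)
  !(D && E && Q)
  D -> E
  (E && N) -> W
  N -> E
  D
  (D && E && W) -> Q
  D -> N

Case E = True:
  Clause (!E) is falsified — contradiction.
Case E = False:
  (D) forces D = True.
  Clause (!D || E) is falsified — contradiction.
Both cases fail, so the formula is unsatisfiable.

The formula is unsatisfiable.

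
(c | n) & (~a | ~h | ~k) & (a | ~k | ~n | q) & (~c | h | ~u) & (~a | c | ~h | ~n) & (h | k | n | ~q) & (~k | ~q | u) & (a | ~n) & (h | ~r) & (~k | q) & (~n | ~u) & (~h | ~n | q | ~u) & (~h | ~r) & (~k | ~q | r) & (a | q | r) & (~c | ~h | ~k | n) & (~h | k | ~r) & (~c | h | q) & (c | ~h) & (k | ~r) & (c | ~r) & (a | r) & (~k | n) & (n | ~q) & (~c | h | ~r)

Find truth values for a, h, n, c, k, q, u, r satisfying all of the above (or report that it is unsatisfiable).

Try a = False:
  (a | ~n) forces n = False.
  (c | n) forces c = True.
  (a | r) forces r = True.
  (h | ~r) forces h = True.
  clause (~h | ~r) is falsified — backtrack.
So a = True.
Set h = True.
  then (~a | ~h | ~k) forces k = False.
  then (~h | ~r) forces r = False.
  then (c | ~h) forces c = True.
Set n = False.
  then (n | ~q) forces q = False.
Set u = True.
All clauses satisfied.

a = True, h = True, n = False, c = True, k = False, q = False, u = True, r = False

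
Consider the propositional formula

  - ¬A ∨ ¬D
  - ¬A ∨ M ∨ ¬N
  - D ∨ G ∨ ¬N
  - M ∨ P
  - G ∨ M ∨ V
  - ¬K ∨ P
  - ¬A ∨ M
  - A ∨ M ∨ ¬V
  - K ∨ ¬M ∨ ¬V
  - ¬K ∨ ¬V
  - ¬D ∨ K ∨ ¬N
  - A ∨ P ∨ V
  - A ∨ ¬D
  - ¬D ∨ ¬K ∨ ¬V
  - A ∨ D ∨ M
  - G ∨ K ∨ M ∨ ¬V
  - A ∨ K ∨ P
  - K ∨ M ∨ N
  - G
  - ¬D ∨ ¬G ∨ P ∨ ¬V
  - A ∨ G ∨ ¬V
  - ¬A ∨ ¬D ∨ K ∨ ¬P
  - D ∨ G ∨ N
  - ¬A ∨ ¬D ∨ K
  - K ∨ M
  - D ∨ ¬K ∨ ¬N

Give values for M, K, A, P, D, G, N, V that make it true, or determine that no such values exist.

Unit clause (G) forces G = True.
Try M = False:
  (M ∨ P) forces P = True.
  (¬A ∨ M) forces A = False.
  (A ∨ M ∨ ¬V) forces V = False.
  (A ∨ ¬D) forces D = False.
  clause (A ∨ D ∨ M) is falsified — backtrack.
So M = True.
Set K = False.
  then (K ∨ ¬M ∨ ¬V) forces V = False.
Set A = True.
  then (¬A ∨ ¬D) forces D = False.
Set P = True.
Set N = True.
All clauses satisfied.

M: True, K: False, A: True, P: True, D: False, G: True, N: True, V: False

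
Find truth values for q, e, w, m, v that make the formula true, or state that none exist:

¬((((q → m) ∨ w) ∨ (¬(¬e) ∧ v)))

q: True, e: False, w: False, m: False, v: False

  ¬((((q → m) ∨ w) ∨ (¬(¬e) ∧ v))) = True
    ((q → m) ∨ w) ∨ (¬(¬e) ∧ v) = False
      (q → m) ∨ w = False
        q → m = False
      ¬(¬e) ∧ v = False
        ¬(¬e) = False
          ¬e = True
The formula evaluates to True.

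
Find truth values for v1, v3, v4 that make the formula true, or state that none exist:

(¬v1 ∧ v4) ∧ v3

v1=F; v3=T; v4=T

  ¬v1 ∧ v4 = True
    ¬v1 = True
Both conjuncts True, so the formula holds.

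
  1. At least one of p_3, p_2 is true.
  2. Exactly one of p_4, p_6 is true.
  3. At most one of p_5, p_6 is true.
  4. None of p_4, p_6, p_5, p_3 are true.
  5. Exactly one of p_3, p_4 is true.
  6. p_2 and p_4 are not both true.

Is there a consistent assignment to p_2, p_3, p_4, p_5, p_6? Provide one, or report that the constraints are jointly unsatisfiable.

Case p_4 = True:
  Constraint (4) is violated (p_4=T) — contradiction.
Case p_4 = False:
  (2) with p_4=F forces p_6 = True.
  Constraint (4) is violated (p_6=T) — contradiction.
Both cases fail — unsatisfiable.

The formula is unsatisfiable.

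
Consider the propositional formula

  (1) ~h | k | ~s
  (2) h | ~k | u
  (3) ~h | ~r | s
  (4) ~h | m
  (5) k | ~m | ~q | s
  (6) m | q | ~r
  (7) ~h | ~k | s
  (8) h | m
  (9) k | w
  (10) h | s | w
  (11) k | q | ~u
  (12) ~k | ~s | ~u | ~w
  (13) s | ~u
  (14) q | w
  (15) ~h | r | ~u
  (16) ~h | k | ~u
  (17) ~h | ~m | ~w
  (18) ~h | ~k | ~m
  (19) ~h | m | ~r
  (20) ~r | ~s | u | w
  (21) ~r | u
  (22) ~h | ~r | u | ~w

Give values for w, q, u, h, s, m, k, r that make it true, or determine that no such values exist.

Set w = True.
Set q = True.
Set u = True.
  then (s | ~u) forces s = True.
  then (~k | ~s | ~u | ~w) forces k = False.
  then (~h | k | ~u) forces h = False.
  then (h | m) forces m = True.
Set r = False.
All clauses satisfied.

w = True, q = True, u = True, h = False, s = True, m = True, k = False, r = False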